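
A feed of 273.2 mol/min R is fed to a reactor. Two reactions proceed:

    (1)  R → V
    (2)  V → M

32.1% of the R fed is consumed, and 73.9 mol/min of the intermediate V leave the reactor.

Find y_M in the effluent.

Conversion of R: R consumed = 1ξ₁ = 0.321 × 273.2 → ξ₁ = 87.7 mol/min.
V balance: n_V = 0 + 1ξ₁ − 1ξ₂ = 73.9 → ξ₂ = (1·87.7 − 73.9)/1 = 13.8 mol/min.
Outlet amounts (n = n₀ + Σ ν·ξ):
  R: 273.2 − 1(87.7) = 185.5
  V: 0 + 1(87.7) − 1(13.8) = 73.9
  M: 0 + 1(13.8) = 13.8
Total out = 273.2 mol/min; y_M = 13.8 / 273.2 = 0.0505.

0.0505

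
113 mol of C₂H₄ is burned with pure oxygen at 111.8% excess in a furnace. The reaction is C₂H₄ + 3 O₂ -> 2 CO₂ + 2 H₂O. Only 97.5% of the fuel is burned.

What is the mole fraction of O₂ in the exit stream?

Stoichiometric O₂ = 3 × 113 = 339 mol; O₂ fed = 339 × 2.118 = 718 mol.
Fuel reacted = 0.975 × 113 → ξ = 110.2 mol.
Outlet (n = n₀ + ν ξ):
  C₂H₄: 113 − 1(110.2) = 2.825
  O₂: 718 − 3(110.2) = 387.5
  CO₂: 0 + 2(110.2) = 220.3
  H₂O: 0 + 2(110.2) = 220.3
Total out = 831 mol; y_O₂ = 387.5 / 831 = 0.4663.

0.466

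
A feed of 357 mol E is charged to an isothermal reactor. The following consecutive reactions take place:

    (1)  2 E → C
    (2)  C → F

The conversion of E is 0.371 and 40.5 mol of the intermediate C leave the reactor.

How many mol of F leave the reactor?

Conversion of E: E consumed = 2ξ₁ = 0.371 × 357 → ξ₁ = 66.22 mol.
C balance: n_C = 0 + 1ξ₁ − 1ξ₂ = 40.5 → ξ₂ = (1·66.22 − 40.5)/1 = 25.72 mol.
Outlet amounts (n = n₀ + Σ ν·ξ):
  E: 357 − 2(66.22) = 224.6
  C: 0 + 1(66.22) − 1(25.72) = 40.5
  F: 0 + 1(25.72) = 25.72

25.7 mol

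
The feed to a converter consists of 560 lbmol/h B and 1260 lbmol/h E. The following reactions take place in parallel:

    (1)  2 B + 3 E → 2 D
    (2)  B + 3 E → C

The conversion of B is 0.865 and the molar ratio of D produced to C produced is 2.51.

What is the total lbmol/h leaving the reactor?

Conversion of B: B consumed = 0.865 × 560 = 484.4 lbmol/h = 2ξ₁ + 1ξ₂.
Selectivity: 2ξ₁ / (1ξ₂) = 2.51 → ξ₁ = 1.255 ξ₂.
Substitute: (2·1.255 + 1) ξ₂ = 484.4 → ξ₂ = 138 lbmol/h, ξ₁ = 173.2 lbmol/h.
Outlet amounts (n = n₀ + Σ ν·ξ):
  B: 560 − 2(173.2) − 1(138) = 75.6
  E: 1260 − 3(173.2) − 3(138) = 326.4
  D: 0 + 2(173.2) = 346.4
  C: 0 + 1(138) = 138
Total out = 75.6 + 326.4 + 346.4 + 138 = 886.4 lbmol/h.

886 lbmol/h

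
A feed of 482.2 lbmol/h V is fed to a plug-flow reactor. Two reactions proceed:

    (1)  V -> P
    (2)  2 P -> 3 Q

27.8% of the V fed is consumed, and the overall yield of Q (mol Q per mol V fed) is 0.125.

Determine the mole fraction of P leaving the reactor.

0.187

Conversion of V: V consumed = 1ξ₁ = 0.278 × 482.2 → ξ₁ = 134.1 lbmol/h.
Yield of Q: 3ξ₂ / 482.2 = 0.125 → ξ₂ = 20.09 lbmol/h.
Outlet amounts (n = n₀ + Σ ν·ξ):
  V: 482.2 − 1(134.1) = 348.1
  P: 0 + 1(134.1) − 2(20.09) = 93.87
  Q: 0 + 3(20.09) = 60.27
Total out = 502.3 lbmol/h; y_P = 93.87 / 502.3 = 0.1869.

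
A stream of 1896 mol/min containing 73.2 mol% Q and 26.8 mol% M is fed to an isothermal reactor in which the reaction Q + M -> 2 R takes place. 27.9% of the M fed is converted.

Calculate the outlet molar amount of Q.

M reacted = 0.279 × 508.1 = 141.8 mol/min; ν_M = −1, so ξ = 141.8/1 = 141.8 mol/min.
Outlet amounts (n = n₀ + ν ξ):
  Q: 1388 − 1(141.8) = 1246
  M: 508.1 − 1(141.8) = 366.4
  R: 0 + 2(141.8) = 283.5

1250 mol/min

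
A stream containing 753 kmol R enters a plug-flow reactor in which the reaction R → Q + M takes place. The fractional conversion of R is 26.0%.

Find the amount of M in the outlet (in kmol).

196 kmol

R reacted = 0.26 × 753 = 195.8 kmol; ν_R = −1, so ξ = 195.8/1 = 195.8 kmol.
Outlet amounts (n = n₀ + ν ξ):
  R: 753 − 1(195.8) = 557.2
  Q: 0 + 1(195.8) = 195.8
  M: 0 + 1(195.8) = 195.8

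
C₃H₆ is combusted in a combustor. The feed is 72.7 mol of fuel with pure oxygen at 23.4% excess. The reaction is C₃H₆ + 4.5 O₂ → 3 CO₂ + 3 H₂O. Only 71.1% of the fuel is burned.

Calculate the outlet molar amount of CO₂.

Stoichiometric O₂ = 4.5 × 72.7 = 327.2 mol; O₂ fed = 327.2 × 1.234 = 403.7 mol.
Fuel reacted = 0.711 × 72.7 → ξ = 51.69 mol.
Outlet (n = n₀ + ν ξ):
  C₃H₆: 72.7 − 1(51.69) = 21.01
  O₂: 403.7 − 4.5(51.69) = 171.1
  CO₂: 0 + 3(51.69) = 155.1
  H₂O: 0 + 3(51.69) = 155.1

155 mol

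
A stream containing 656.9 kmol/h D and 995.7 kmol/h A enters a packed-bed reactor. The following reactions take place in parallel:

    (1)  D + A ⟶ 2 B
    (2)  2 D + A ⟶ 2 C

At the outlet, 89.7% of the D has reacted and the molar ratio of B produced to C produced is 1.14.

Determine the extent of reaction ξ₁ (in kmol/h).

Conversion of D: D consumed = 0.897 × 656.9 = 589.2 kmol/h = 1ξ₁ + 2ξ₂.
Selectivity: 2ξ₁ / (2ξ₂) = 1.14 → ξ₁ = 1.14 ξ₂.
Substitute: (1·1.14 + 2) ξ₂ = 589.2 → ξ₂ = 187.7 kmol/h, ξ₁ = 213.9 kmol/h.
Outlet amounts (n = n₀ + Σ ν·ξ):
  D: 656.9 − 1(213.9) − 2(187.7) = 67.66
  A: 995.7 − 1(213.9) − 1(187.7) = 594.1
  B: 0 + 2(213.9) = 427.9
  C: 0 + 2(187.7) = 375.3

ξ₁ = 214 kmol/h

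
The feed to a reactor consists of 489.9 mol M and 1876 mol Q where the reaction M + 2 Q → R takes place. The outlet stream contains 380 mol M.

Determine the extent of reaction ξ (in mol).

For M: n = n₀ − 1ξ → 380 = 489.9 − 1ξ, giving ξ = 109.9 mol.
Outlet amounts (n = n₀ + ν ξ):
  M: 489.9 − 1(109.9) = 380
  Q: 1876 − 2(109.9) = 1656
  R: 0 + 1(109.9) = 109.9

ξ = 110 mol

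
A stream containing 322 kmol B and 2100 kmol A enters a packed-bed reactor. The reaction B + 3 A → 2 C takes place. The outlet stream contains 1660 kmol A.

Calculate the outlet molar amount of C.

For A: n = n₀ − 3ξ → 1660 = 2100 − 3ξ, giving ξ = 146.7 kmol.
Outlet amounts (n = n₀ + ν ξ):
  B: 322 − 1(146.7) = 175.3
  A: 2100 − 3(146.7) = 1660
  C: 0 + 2(146.7) = 293.3

293 kmol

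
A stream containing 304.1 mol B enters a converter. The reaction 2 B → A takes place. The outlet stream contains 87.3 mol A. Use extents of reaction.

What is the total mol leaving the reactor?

217 mol

For A: n = n₀ + 1ξ → 87.3 = 0 + 1ξ, giving ξ = 87.3 mol.
Outlet amounts (n = n₀ + ν ξ):
  B: 304.1 − 2(87.3) = 129.5
  A: 0 + 1(87.3) = 87.3
Total out = 129.5 + 87.3 = 216.8 mol.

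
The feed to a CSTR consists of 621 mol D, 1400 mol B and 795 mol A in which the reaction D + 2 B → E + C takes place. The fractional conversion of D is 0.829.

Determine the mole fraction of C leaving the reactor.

0.224

D reacted = 0.829 × 621 = 514.8 mol; ν_D = −1, so ξ = 514.8/1 = 514.8 mol.
Outlet amounts (n = n₀ + ν ξ):
  D: 621 − 1(514.8) = 106.2
  B: 1400 − 2(514.8) = 370.4
  E: 0 + 1(514.8) = 514.8
  C: 0 + 1(514.8) = 514.8
  A: 795 (inert)
Total out = 2301 mol; y_C = 514.8 / 2301 = 0.2237.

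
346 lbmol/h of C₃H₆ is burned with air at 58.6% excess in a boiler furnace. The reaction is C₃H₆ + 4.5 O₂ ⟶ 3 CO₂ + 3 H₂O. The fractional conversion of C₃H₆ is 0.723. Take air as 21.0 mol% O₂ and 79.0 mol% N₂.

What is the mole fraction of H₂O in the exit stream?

Stoichiometric O₂ = 4.5 × 346 = 1557 lbmol/h; O₂ fed = 1557 × 1.586 = 2469 lbmol/h.
N₂ fed = 2469 × 79/21 = 9290 lbmol/h.
Fuel reacted = 0.723 × 346 → ξ = 250.2 lbmol/h.
Outlet (n = n₀ + ν ξ):
  C₃H₆: 346 − 1(250.2) = 95.84
  O₂: 2469 − 4.5(250.2) = 1344
  N₂: 9290 (inert)
  CO₂: 0 + 3(250.2) = 750.5
  H₂O: 0 + 3(250.2) = 750.5
Total out = 12230 lbmol/h; y_H₂O = 750.5 / 12230 = 0.06136.

0.0614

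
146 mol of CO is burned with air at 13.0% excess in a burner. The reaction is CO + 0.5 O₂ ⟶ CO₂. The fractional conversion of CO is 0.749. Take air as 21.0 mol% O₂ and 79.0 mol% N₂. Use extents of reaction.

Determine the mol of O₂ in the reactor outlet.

27.8 mol

Stoichiometric O₂ = 0.5 × 146 = 73 mol; O₂ fed = 73 × 1.130 = 82.49 mol.
N₂ fed = 82.49 × 79/21 = 310.3 mol.
Fuel reacted = 0.749 × 146 → ξ = 109.4 mol.
Outlet (n = n₀ + ν ξ):
  CO: 146 − 1(109.4) = 36.65
  O₂: 82.49 − 0.5(109.4) = 27.81
  N₂: 310.3 (inert)
  CO₂: 0 + 1(109.4) = 109.4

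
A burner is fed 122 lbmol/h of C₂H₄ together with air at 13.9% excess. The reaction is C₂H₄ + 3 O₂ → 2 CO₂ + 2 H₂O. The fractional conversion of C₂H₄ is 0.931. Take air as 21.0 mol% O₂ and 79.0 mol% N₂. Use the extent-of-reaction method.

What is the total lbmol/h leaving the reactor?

2110 lbmol/h

Stoichiometric O₂ = 3 × 122 = 366 lbmol/h; O₂ fed = 366 × 1.139 = 416.9 lbmol/h.
N₂ fed = 416.9 × 79/21 = 1568 lbmol/h.
Fuel reacted = 0.931 × 122 → ξ = 113.6 lbmol/h.
Outlet (n = n₀ + ν ξ):
  C₂H₄: 122 − 1(113.6) = 8.418
  O₂: 416.9 − 3(113.6) = 76.13
  N₂: 1568 (inert)
  CO₂: 0 + 2(113.6) = 227.2
  H₂O: 0 + 2(113.6) = 227.2
Total out = 8.418 + 76.13 + 1568 + 227.2 + 227.2 = 2107 lbmol/h.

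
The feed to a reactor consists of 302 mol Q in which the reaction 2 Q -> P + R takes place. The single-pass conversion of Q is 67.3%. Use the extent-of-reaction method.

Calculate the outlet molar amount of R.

Q reacted = 0.673 × 302 = 203.2 mol; ν_Q = −2, so ξ = 203.2/2 = 101.6 mol.
Outlet amounts (n = n₀ + ν ξ):
  Q: 302 − 2(101.6) = 98.75
  P: 0 + 1(101.6) = 101.6
  R: 0 + 1(101.6) = 101.6

102 mol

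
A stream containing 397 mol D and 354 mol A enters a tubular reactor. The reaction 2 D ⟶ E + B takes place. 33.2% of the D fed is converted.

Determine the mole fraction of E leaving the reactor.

0.0878

D reacted = 0.332 × 397 = 131.8 mol; ν_D = −2, so ξ = 131.8/2 = 65.9 mol.
Outlet amounts (n = n₀ + ν ξ):
  D: 397 − 2(65.9) = 265.2
  E: 0 + 1(65.9) = 65.9
  B: 0 + 1(65.9) = 65.9
  A: 354 (inert)
Total out = 751 mol; y_E = 65.9 / 751 = 0.08775.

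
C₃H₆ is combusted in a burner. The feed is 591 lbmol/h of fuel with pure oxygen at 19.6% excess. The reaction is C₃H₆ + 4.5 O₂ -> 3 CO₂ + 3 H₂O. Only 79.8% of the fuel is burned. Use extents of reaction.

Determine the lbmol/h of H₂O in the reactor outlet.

Stoichiometric O₂ = 4.5 × 591 = 2660 lbmol/h; O₂ fed = 2660 × 1.196 = 3181 lbmol/h.
Fuel reacted = 0.798 × 591 → ξ = 471.6 lbmol/h.
Outlet (n = n₀ + ν ξ):
  C₃H₆: 591 − 1(471.6) = 119.4
  O₂: 3181 − 4.5(471.6) = 1058
  CO₂: 0 + 3(471.6) = 1415
  H₂O: 0 + 3(471.6) = 1415

1410 lbmol/h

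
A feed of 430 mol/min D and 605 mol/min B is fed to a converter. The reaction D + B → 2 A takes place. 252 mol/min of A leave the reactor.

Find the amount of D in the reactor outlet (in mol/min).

304 mol/min

For A: n = n₀ + 2ξ → 252 = 0 + 2ξ, giving ξ = 126 mol/min.
Outlet amounts (n = n₀ + ν ξ):
  D: 430 − 1(126) = 304
  B: 605 − 1(126) = 479
  A: 0 + 2(126) = 252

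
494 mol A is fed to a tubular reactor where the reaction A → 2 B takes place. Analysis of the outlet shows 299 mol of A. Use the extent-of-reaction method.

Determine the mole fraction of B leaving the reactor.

For A: n = n₀ − 1ξ → 299 = 494 − 1ξ, giving ξ = 195 mol.
Outlet amounts (n = n₀ + ν ξ):
  A: 494 − 1(195) = 299
  B: 0 + 2(195) = 390
Total out = 689 mol; y_B = 390 / 689 = 0.566.

0.566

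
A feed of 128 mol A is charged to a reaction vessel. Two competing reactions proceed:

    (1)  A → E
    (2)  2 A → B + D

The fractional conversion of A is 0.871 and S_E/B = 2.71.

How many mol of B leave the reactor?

Conversion of A: A consumed = 0.871 × 128 = 111.5 mol = 1ξ₁ + 2ξ₂.
Selectivity: 1ξ₁ / (1ξ₂) = 2.71 → ξ₁ = 2.71 ξ₂.
Substitute: (1·2.71 + 2) ξ₂ = 111.5 → ξ₂ = 23.67 mol, ξ₁ = 64.15 mol.
Outlet amounts (n = n₀ + Σ ν·ξ):
  A: 128 − 1(64.15) − 2(23.67) = 16.51
  E: 0 + 1(64.15) = 64.15
  B: 0 + 1(23.67) = 23.67
  D: 0 + 1(23.67) = 23.67

23.7 mol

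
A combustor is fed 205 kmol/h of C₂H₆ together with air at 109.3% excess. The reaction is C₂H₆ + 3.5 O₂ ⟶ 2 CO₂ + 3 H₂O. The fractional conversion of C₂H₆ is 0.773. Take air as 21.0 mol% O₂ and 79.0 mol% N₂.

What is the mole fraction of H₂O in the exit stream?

0.0639

Stoichiometric O₂ = 3.5 × 205 = 717.5 kmol/h; O₂ fed = 717.5 × 2.093 = 1502 kmol/h.
N₂ fed = 1502 × 79/21 = 5649 kmol/h.
Fuel reacted = 0.773 × 205 → ξ = 158.5 kmol/h.
Outlet (n = n₀ + ν ξ):
  C₂H₆: 205 − 1(158.5) = 46.53
  O₂: 1502 − 3.5(158.5) = 947.1
  N₂: 5649 (inert)
  CO₂: 0 + 2(158.5) = 316.9
  H₂O: 0 + 3(158.5) = 475.4
Total out = 7435 kmol/h; y_H₂O = 475.4 / 7435 = 0.06394.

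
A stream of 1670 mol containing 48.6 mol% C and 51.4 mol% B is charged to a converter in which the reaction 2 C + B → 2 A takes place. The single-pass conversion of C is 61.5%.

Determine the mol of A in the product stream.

C reacted = 0.615 × 811.6 = 499.1 mol; ν_C = −2, so ξ = 499.1/2 = 249.6 mol.
Outlet amounts (n = n₀ + ν ξ):
  C: 811.6 − 2(249.6) = 312.5
  B: 858.4 − 1(249.6) = 608.8
  A: 0 + 2(249.6) = 499.1

499 mol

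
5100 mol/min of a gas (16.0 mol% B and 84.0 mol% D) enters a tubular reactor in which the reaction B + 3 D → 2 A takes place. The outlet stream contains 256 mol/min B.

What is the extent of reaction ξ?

For B: n = n₀ − 1ξ → 256 = 816 − 1ξ, giving ξ = 560 mol/min.
Outlet amounts (n = n₀ + ν ξ):
  B: 816 − 1(560) = 256
  D: 4284 − 3(560) = 2604
  A: 0 + 2(560) = 1120

ξ = 560 mol/min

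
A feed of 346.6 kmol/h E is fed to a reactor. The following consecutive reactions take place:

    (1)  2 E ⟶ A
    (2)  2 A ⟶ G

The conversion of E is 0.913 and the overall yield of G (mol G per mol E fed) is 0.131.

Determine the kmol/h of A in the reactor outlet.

Conversion of E: E consumed = 2ξ₁ = 0.913 × 346.6 → ξ₁ = 158.2 kmol/h.
Yield of G: 1ξ₂ / 346.6 = 0.131 → ξ₂ = 45.4 kmol/h.
Outlet amounts (n = n₀ + Σ ν·ξ):
  E: 346.6 − 2(158.2) = 30.15
  A: 0 + 1(158.2) − 2(45.4) = 67.41
  G: 0 + 1(45.4) = 45.4

67.4 kmol/h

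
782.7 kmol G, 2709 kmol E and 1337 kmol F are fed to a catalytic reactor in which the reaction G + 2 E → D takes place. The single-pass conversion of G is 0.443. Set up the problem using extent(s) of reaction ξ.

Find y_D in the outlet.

0.0838

G reacted = 0.443 × 782.7 = 346.7 kmol; ν_G = −1, so ξ = 346.7/1 = 346.7 kmol.
Outlet amounts (n = n₀ + ν ξ):
  G: 782.7 − 1(346.7) = 436
  E: 2709 − 2(346.7) = 2016
  D: 0 + 1(346.7) = 346.7
  F: 1337 (inert)
Total out = 4135 kmol; y_D = 346.7 / 4135 = 0.08385.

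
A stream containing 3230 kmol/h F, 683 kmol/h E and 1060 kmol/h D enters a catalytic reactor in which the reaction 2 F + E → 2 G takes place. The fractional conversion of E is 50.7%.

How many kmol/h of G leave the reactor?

693 kmol/h

E reacted = 0.507 × 683 = 346.3 kmol/h; ν_E = −1, so ξ = 346.3/1 = 346.3 kmol/h.
Outlet amounts (n = n₀ + ν ξ):
  F: 3230 − 2(346.3) = 2537
  E: 683 − 1(346.3) = 336.7
  G: 0 + 2(346.3) = 692.6
  D: 1060 (inert)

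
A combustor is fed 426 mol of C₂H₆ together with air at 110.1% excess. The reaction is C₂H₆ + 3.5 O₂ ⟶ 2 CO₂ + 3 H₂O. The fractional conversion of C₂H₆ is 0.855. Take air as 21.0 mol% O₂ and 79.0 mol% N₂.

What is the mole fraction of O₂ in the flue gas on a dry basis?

0.129

Stoichiometric O₂ = 3.5 × 426 = 1491 mol; O₂ fed = 1491 × 2.101 = 3133 mol.
N₂ fed = 3133 × 79/21 = 11780 mol.
Fuel reacted = 0.855 × 426 → ξ = 364.2 mol.
Outlet (n = n₀ + ν ξ):
  C₂H₆: 426 − 1(364.2) = 61.77
  O₂: 3133 − 3.5(364.2) = 1858
  N₂: 11780 (inert)
  CO₂: 0 + 2(364.2) = 728.5
  H₂O: 0 + 3(364.2) = 1093
Dry total = 14430 mol; y_O₂ (dry) = 1858 / 14430 = 0.1287.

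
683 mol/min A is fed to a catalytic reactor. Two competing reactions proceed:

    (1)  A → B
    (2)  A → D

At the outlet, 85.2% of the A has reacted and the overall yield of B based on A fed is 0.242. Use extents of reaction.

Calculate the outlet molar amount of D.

Yield of B: 1ξ₁ / 683 = 0.242 → ξ₁ = 165.3 mol/min.
Conversion of A: 1ξ₁ + 1ξ₂ = 0.852 × 683 = 581.9 → ξ₂ = 416.6 mol/min.
Outlet amounts (n = n₀ + Σ ν·ξ):
  A: 683 − 1(165.3) − 1(416.6) = 101.1
  B: 0 + 1(165.3) = 165.3
  D: 0 + 1(416.6) = 416.6

417 mol/min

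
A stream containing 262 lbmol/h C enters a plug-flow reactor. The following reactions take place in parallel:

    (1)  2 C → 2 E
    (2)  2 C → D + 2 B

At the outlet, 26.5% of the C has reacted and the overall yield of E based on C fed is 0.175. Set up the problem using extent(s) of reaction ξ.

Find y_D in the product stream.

0.0431

Yield of E: 2ξ₁ / 262 = 0.175 → ξ₁ = 22.92 lbmol/h.
Conversion of C: 2ξ₁ + 2ξ₂ = 0.265 × 262 = 69.43 → ξ₂ = 11.79 lbmol/h.
Outlet amounts (n = n₀ + Σ ν·ξ):
  C: 262 − 2(22.92) − 2(11.79) = 192.6
  E: 0 + 2(22.92) = 45.85
  D: 0 + 1(11.79) = 11.79
  B: 0 + 2(11.79) = 23.58
Total out = 273.8 lbmol/h; y_D = 11.79 / 273.8 = 0.04306.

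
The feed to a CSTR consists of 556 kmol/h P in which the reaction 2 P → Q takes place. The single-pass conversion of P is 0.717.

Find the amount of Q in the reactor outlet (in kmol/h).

P reacted = 0.717 × 556 = 398.7 kmol/h; ν_P = −2, so ξ = 398.7/2 = 199.3 kmol/h.
Outlet amounts (n = n₀ + ν ξ):
  P: 556 − 2(199.3) = 157.3
  Q: 0 + 1(199.3) = 199.3

199 kmol/h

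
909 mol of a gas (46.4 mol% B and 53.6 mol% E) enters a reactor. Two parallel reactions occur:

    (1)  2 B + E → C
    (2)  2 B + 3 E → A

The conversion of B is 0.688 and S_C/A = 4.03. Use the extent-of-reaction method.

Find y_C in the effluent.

Conversion of B: B consumed = 0.688 × 421.8 = 290.2 mol = 2ξ₁ + 2ξ₂.
Selectivity: 1ξ₁ / (1ξ₂) = 4.03 → ξ₁ = 4.03 ξ₂.
Substitute: (2·4.03 + 2) ξ₂ = 290.2 → ξ₂ = 28.85 mol, ξ₁ = 116.2 mol.
Outlet amounts (n = n₀ + Σ ν·ξ):
  B: 421.8 − 2(116.2) − 2(28.85) = 131.6
  E: 487.2 − 1(116.2) − 3(28.85) = 284.4
  C: 0 + 1(116.2) = 116.2
  A: 0 + 1(28.85) = 28.85
Total out = 561.1 mol; y_C = 116.2 / 561.1 = 0.2072.

0.207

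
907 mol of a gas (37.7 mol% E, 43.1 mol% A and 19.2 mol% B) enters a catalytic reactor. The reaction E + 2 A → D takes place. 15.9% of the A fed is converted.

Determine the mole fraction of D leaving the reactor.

0.0368

A reacted = 0.159 × 390.9 = 62.16 mol; ν_A = −2, so ξ = 62.16/2 = 31.08 mol.
Outlet amounts (n = n₀ + ν ξ):
  E: 341.9 − 1(31.08) = 310.9
  A: 390.9 − 2(31.08) = 328.8
  D: 0 + 1(31.08) = 31.08
  B: 174.1 (inert)
Total out = 844.8 mol; y_D = 31.08 / 844.8 = 0.03679.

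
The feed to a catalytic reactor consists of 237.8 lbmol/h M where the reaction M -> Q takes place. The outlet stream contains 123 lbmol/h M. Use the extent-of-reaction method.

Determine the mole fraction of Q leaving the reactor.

0.483

For M: n = n₀ − 1ξ → 123 = 237.8 − 1ξ, giving ξ = 114.8 lbmol/h.
Outlet amounts (n = n₀ + ν ξ):
  M: 237.8 − 1(114.8) = 123
  Q: 0 + 1(114.8) = 114.8
Total out = 237.8 lbmol/h; y_Q = 114.8 / 237.8 = 0.4828.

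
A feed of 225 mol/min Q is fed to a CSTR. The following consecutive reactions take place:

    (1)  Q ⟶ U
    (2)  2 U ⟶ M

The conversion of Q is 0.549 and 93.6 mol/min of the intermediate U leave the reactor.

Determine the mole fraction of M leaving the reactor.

0.0712

Conversion of Q: Q consumed = 1ξ₁ = 0.549 × 225 → ξ₁ = 123.5 mol/min.
U balance: n_U = 0 + 1ξ₁ − 2ξ₂ = 93.6 → ξ₂ = (1·123.5 − 93.6)/2 = 14.96 mol/min.
Outlet amounts (n = n₀ + Σ ν·ξ):
  Q: 225 − 1(123.5) = 101.5
  U: 0 + 1(123.5) − 2(14.96) = 93.6
  M: 0 + 1(14.96) = 14.96
Total out = 210 mol/min; y_M = 14.96 / 210 = 0.07124.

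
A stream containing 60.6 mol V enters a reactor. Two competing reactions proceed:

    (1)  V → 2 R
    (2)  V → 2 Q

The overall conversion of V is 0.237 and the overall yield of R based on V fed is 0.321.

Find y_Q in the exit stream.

Yield of R: 2ξ₁ / 60.6 = 0.321 → ξ₁ = 9.726 mol.
Conversion of V: 1ξ₁ + 1ξ₂ = 0.237 × 60.6 = 14.36 → ξ₂ = 4.636 mol.
Outlet amounts (n = n₀ + Σ ν·ξ):
  V: 60.6 − 1(9.726) − 1(4.636) = 46.24
  R: 0 + 2(9.726) = 19.45
  Q: 0 + 2(4.636) = 9.272
Total out = 74.96 mol; y_Q = 9.272 / 74.96 = 0.1237.

0.124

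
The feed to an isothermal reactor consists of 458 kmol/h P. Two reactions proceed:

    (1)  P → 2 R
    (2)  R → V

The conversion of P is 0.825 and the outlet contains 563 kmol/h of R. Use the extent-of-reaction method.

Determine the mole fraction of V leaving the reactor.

0.231

Conversion of P: P consumed = 1ξ₁ = 0.825 × 458 → ξ₁ = 377.8 kmol/h.
R balance: n_R = 0 + 2ξ₁ − 1ξ₂ = 563 → ξ₂ = (2·377.8 − 563)/1 = 192.7 kmol/h.
Outlet amounts (n = n₀ + Σ ν·ξ):
  P: 458 − 1(377.8) = 80.15
  R: 0 + 2(377.8) − 1(192.7) = 563
  V: 0 + 1(192.7) = 192.7
Total out = 835.8 kmol/h; y_V = 192.7 / 835.8 = 0.2305.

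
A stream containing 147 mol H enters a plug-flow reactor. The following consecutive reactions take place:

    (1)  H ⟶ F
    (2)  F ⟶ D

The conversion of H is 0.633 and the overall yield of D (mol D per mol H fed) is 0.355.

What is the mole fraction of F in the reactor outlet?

0.278

Conversion of H: H consumed = 1ξ₁ = 0.633 × 147 → ξ₁ = 93.05 mol.
Yield of D: 1ξ₂ / 147 = 0.355 → ξ₂ = 52.18 mol.
Outlet amounts (n = n₀ + Σ ν·ξ):
  H: 147 − 1(93.05) = 53.95
  F: 0 + 1(93.05) − 1(52.18) = 40.87
  D: 0 + 1(52.18) = 52.18
Total out = 147 mol; y_F = 40.87 / 147 = 0.278.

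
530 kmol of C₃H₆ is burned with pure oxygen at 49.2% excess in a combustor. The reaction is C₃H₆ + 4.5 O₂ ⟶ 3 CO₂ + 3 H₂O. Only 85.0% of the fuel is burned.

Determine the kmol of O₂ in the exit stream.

1530 kmol

Stoichiometric O₂ = 4.5 × 530 = 2385 kmol; O₂ fed = 2385 × 1.492 = 3558 kmol.
Fuel reacted = 0.85 × 530 → ξ = 450.5 kmol.
Outlet (n = n₀ + ν ξ):
  C₃H₆: 530 − 1(450.5) = 79.5
  O₂: 3558 − 4.5(450.5) = 1531
  CO₂: 0 + 3(450.5) = 1352
  H₂O: 0 + 3(450.5) = 1352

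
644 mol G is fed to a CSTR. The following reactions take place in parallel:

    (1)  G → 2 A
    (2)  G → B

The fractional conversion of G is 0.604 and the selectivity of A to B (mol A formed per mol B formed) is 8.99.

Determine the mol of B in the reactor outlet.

70.8 mol

Conversion of G: G consumed = 0.604 × 644 = 389 mol = 1ξ₁ + 1ξ₂.
Selectivity: 2ξ₁ / (1ξ₂) = 8.99 → ξ₁ = 4.495 ξ₂.
Substitute: (1·4.495 + 1) ξ₂ = 389 → ξ₂ = 70.79 mol, ξ₁ = 318.2 mol.
Outlet amounts (n = n₀ + Σ ν·ξ):
  G: 644 − 1(318.2) − 1(70.79) = 255
  A: 0 + 2(318.2) = 636.4
  B: 0 + 1(70.79) = 70.79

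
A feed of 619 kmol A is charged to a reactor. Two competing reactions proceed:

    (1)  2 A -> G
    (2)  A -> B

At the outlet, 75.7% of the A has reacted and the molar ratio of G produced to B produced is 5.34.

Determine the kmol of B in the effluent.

40.1 kmol

Conversion of A: A consumed = 0.757 × 619 = 468.6 kmol = 2ξ₁ + 1ξ₂.
Selectivity: 1ξ₁ / (1ξ₂) = 5.34 → ξ₁ = 5.34 ξ₂.
Substitute: (2·5.34 + 1) ξ₂ = 468.6 → ξ₂ = 40.12 kmol, ξ₁ = 214.2 kmol.
Outlet amounts (n = n₀ + Σ ν·ξ):
  A: 619 − 2(214.2) − 1(40.12) = 150.4
  G: 0 + 1(214.2) = 214.2
  B: 0 + 1(40.12) = 40.12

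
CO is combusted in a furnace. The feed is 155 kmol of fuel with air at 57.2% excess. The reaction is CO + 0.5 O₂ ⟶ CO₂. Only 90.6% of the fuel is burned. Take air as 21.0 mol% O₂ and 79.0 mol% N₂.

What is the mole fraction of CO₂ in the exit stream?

0.211

Stoichiometric O₂ = 0.5 × 155 = 77.5 kmol; O₂ fed = 77.5 × 1.572 = 121.8 kmol.
N₂ fed = 121.8 × 79/21 = 458.3 kmol.
Fuel reacted = 0.906 × 155 → ξ = 140.4 kmol.
Outlet (n = n₀ + ν ξ):
  CO: 155 − 1(140.4) = 14.57
  O₂: 121.8 − 0.5(140.4) = 51.61
  N₂: 458.3 (inert)
  CO₂: 0 + 1(140.4) = 140.4
Total out = 664.9 kmol; y_CO₂ = 140.4 / 664.9 = 0.2112.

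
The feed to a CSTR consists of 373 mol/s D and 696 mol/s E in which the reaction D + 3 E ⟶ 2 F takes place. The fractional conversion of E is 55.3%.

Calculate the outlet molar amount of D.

E reacted = 0.553 × 696 = 384.9 mol/s; ν_E = −3, so ξ = 384.9/3 = 128.3 mol/s.
Outlet amounts (n = n₀ + ν ξ):
  D: 373 − 1(128.3) = 244.7
  E: 696 − 3(128.3) = 311.1
  F: 0 + 2(128.3) = 256.6

245 mol/s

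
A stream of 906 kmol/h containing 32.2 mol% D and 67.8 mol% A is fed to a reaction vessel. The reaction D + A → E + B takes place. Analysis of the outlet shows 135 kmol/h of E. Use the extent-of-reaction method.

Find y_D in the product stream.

For E: n = n₀ + 1ξ → 135 = 0 + 1ξ, giving ξ = 135 kmol/h.
Outlet amounts (n = n₀ + ν ξ):
  D: 291.7 − 1(135) = 156.7
  A: 614.3 − 1(135) = 479.3
  E: 0 + 1(135) = 135
  B: 0 + 1(135) = 135
Total out = 906 kmol/h; y_D = 156.7 / 906 = 0.173.

0.173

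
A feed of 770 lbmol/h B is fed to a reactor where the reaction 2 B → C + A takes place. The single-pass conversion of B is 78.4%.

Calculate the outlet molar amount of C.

302 lbmol/h

B reacted = 0.784 × 770 = 603.7 lbmol/h; ν_B = −2, so ξ = 603.7/2 = 301.8 lbmol/h.
Outlet amounts (n = n₀ + ν ξ):
  B: 770 − 2(301.8) = 166.3
  C: 0 + 1(301.8) = 301.8
  A: 0 + 1(301.8) = 301.8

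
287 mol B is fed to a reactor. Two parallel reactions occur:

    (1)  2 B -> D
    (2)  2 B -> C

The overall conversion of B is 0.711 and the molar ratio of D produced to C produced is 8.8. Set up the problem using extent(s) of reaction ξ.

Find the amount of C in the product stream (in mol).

Conversion of B: B consumed = 0.711 × 287 = 204.1 mol = 2ξ₁ + 2ξ₂.
Selectivity: 1ξ₁ / (1ξ₂) = 8.8 → ξ₁ = 8.8 ξ₂.
Substitute: (2·8.8 + 2) ξ₂ = 204.1 → ξ₂ = 10.41 mol, ξ₁ = 91.62 mol.
Outlet amounts (n = n₀ + Σ ν·ξ):
  B: 287 − 2(91.62) − 2(10.41) = 82.94
  D: 0 + 1(91.62) = 91.62
  C: 0 + 1(10.41) = 10.41

10.4 mol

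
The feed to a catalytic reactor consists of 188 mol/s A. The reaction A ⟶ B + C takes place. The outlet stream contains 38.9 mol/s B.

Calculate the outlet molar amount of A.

For B: n = n₀ + 1ξ → 38.9 = 0 + 1ξ, giving ξ = 38.9 mol/s.
Outlet amounts (n = n₀ + ν ξ):
  A: 188 − 1(38.9) = 149.1
  B: 0 + 1(38.9) = 38.9
  C: 0 + 1(38.9) = 38.9

149 mol/s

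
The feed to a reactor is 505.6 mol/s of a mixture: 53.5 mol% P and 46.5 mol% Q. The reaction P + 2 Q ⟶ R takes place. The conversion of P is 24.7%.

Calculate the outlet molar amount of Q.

P reacted = 0.247 × 270.5 = 66.81 mol/s; ν_P = −1, so ξ = 66.81/1 = 66.81 mol/s.
Outlet amounts (n = n₀ + ν ξ):
  P: 270.5 − 1(66.81) = 203.7
  Q: 235.1 − 2(66.81) = 101.5
  R: 0 + 1(66.81) = 66.81

101 mol/s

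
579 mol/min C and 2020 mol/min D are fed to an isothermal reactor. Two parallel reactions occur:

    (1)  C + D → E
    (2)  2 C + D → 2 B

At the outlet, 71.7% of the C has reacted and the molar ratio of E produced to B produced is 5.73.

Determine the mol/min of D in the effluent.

Conversion of C: C consumed = 0.717 × 579 = 415.1 mol/min = 1ξ₁ + 2ξ₂.
Selectivity: 1ξ₁ / (2ξ₂) = 5.73 → ξ₁ = 11.46 ξ₂.
Substitute: (1·11.46 + 2) ξ₂ = 415.1 → ξ₂ = 30.84 mol/min, ξ₁ = 353.5 mol/min.
Outlet amounts (n = n₀ + Σ ν·ξ):
  C: 579 − 1(353.5) − 2(30.84) = 163.9
  D: 2020 − 1(353.5) − 1(30.84) = 1636
  E: 0 + 1(353.5) = 353.5
  B: 0 + 2(30.84) = 61.69

1640 mol/min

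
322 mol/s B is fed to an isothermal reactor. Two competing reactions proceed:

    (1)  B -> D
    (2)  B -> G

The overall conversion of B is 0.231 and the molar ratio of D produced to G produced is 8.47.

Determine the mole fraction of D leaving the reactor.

Conversion of B: B consumed = 0.231 × 322 = 74.38 mol/s = 1ξ₁ + 1ξ₂.
Selectivity: 1ξ₁ / (1ξ₂) = 8.47 → ξ₁ = 8.47 ξ₂.
Substitute: (1·8.47 + 1) ξ₂ = 74.38 → ξ₂ = 7.854 mol/s, ξ₁ = 66.53 mol/s.
Outlet amounts (n = n₀ + Σ ν·ξ):
  B: 322 − 1(66.53) − 1(7.854) = 247.6
  D: 0 + 1(66.53) = 66.53
  G: 0 + 1(7.854) = 7.854
Total out = 322 mol/s; y_D = 66.53 / 322 = 0.2066.

0.207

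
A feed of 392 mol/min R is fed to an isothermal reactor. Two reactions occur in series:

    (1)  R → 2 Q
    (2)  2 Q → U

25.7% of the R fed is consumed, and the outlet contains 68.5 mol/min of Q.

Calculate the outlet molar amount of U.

Conversion of R: R consumed = 1ξ₁ = 0.257 × 392 → ξ₁ = 100.7 mol/min.
Q balance: n_Q = 0 + 2ξ₁ − 2ξ₂ = 68.5 → ξ₂ = (2·100.7 − 68.5)/2 = 66.49 mol/min.
Outlet amounts (n = n₀ + Σ ν·ξ):
  R: 392 − 1(100.7) = 291.3
  Q: 0 + 2(100.7) − 2(66.49) = 68.5
  U: 0 + 1(66.49) = 66.49

66.5 mol/min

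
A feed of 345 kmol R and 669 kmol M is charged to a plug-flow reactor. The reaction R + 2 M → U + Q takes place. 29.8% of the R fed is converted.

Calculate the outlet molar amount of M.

463 kmol

R reacted = 0.298 × 345 = 102.8 kmol; ν_R = −1, so ξ = 102.8/1 = 102.8 kmol.
Outlet amounts (n = n₀ + ν ξ):
  R: 345 − 1(102.8) = 242.2
  M: 669 − 2(102.8) = 463.4
  U: 0 + 1(102.8) = 102.8
  Q: 0 + 1(102.8) = 102.8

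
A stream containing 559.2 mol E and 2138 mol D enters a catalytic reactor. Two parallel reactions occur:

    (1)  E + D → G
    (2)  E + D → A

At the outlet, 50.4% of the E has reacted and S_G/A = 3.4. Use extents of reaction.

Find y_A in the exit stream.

0.0265

Conversion of E: E consumed = 0.504 × 559.2 = 281.8 mol = 1ξ₁ + 1ξ₂.
Selectivity: 1ξ₁ / (1ξ₂) = 3.4 → ξ₁ = 3.4 ξ₂.
Substitute: (1·3.4 + 1) ξ₂ = 281.8 → ξ₂ = 64.05 mol, ξ₁ = 217.8 mol.
Outlet amounts (n = n₀ + Σ ν·ξ):
  E: 559.2 − 1(217.8) − 1(64.05) = 277.4
  D: 2138 − 1(217.8) − 1(64.05) = 1856
  G: 0 + 1(217.8) = 217.8
  A: 0 + 1(64.05) = 64.05
Total out = 2415 mol; y_A = 64.05 / 2415 = 0.02652.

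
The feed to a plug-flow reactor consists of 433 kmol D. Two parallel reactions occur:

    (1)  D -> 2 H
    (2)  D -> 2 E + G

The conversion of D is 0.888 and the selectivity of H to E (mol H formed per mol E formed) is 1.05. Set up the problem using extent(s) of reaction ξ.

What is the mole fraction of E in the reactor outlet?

0.373

Conversion of D: D consumed = 0.888 × 433 = 384.5 kmol = 1ξ₁ + 1ξ₂.
Selectivity: 2ξ₁ / (2ξ₂) = 1.05 → ξ₁ = 1.05 ξ₂.
Substitute: (1·1.05 + 1) ξ₂ = 384.5 → ξ₂ = 187.6 kmol, ξ₁ = 196.9 kmol.
Outlet amounts (n = n₀ + Σ ν·ξ):
  D: 433 − 1(196.9) − 1(187.6) = 48.5
  H: 0 + 2(196.9) = 393.9
  E: 0 + 2(187.6) = 375.1
  G: 0 + 1(187.6) = 187.6
Total out = 1005 kmol; y_E = 375.1 / 1005 = 0.3732.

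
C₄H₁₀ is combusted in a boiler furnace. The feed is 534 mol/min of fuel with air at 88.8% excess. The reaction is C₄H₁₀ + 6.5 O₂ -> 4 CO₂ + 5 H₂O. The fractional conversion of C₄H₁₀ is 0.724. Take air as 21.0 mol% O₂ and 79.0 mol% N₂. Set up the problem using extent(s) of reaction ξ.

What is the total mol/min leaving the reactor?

Stoichiometric O₂ = 6.5 × 534 = 3471 mol/min; O₂ fed = 3471 × 1.888 = 6553 mol/min.
N₂ fed = 6553 × 79/21 = 24650 mol/min.
Fuel reacted = 0.724 × 534 → ξ = 386.6 mol/min.
Outlet (n = n₀ + ν ξ):
  C₄H₁₀: 534 − 1(386.6) = 147.4
  O₂: 6553 − 6.5(386.6) = 4040
  N₂: 24650 (inert)
  CO₂: 0 + 4(386.6) = 1546
  H₂O: 0 + 5(386.6) = 1933
Total out = 147.4 + 4040 + 24650 + 1546 + 1933 = 32320 mol/min.

32300 mol/min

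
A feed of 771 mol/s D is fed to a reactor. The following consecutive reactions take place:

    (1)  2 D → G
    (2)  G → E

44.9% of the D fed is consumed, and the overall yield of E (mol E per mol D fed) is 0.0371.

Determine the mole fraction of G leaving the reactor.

Conversion of D: D consumed = 2ξ₁ = 0.449 × 771 → ξ₁ = 173.1 mol/s.
Yield of E: 1ξ₂ / 771 = 0.0371 → ξ₂ = 28.6 mol/s.
Outlet amounts (n = n₀ + Σ ν·ξ):
  D: 771 − 2(173.1) = 424.8
  G: 0 + 1(173.1) − 1(28.6) = 144.5
  E: 0 + 1(28.6) = 28.6
Total out = 597.9 mol/s; y_G = 144.5 / 597.9 = 0.2417.

0.242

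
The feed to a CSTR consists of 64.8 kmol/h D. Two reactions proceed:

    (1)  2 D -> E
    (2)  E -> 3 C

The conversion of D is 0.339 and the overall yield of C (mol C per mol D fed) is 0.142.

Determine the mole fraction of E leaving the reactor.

Conversion of D: D consumed = 2ξ₁ = 0.339 × 64.8 → ξ₁ = 10.98 kmol/h.
Yield of C: 3ξ₂ / 64.8 = 0.142 → ξ₂ = 3.067 kmol/h.
Outlet amounts (n = n₀ + Σ ν·ξ):
  D: 64.8 − 2(10.98) = 42.83
  E: 0 + 1(10.98) − 1(3.067) = 7.916
  C: 0 + 3(3.067) = 9.202
Total out = 59.95 kmol/h; y_E = 7.916 / 59.95 = 0.132.

0.132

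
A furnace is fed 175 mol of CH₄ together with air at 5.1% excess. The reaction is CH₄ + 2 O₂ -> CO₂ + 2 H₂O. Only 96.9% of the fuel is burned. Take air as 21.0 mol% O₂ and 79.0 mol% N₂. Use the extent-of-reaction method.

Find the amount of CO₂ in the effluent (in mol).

170 mol

Stoichiometric O₂ = 2 × 175 = 350 mol; O₂ fed = 350 × 1.051 = 367.8 mol.
N₂ fed = 367.8 × 79/21 = 1384 mol.
Fuel reacted = 0.969 × 175 → ξ = 169.6 mol.
Outlet (n = n₀ + ν ξ):
  CH₄: 175 − 1(169.6) = 5.425
  O₂: 367.8 − 2(169.6) = 28.7
  N₂: 1384 (inert)
  CO₂: 0 + 1(169.6) = 169.6
  H₂O: 0 + 2(169.6) = 339.1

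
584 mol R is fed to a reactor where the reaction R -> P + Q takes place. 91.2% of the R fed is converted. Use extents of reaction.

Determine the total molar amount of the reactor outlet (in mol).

R reacted = 0.912 × 584 = 532.6 mol; ν_R = −1, so ξ = 532.6/1 = 532.6 mol.
Outlet amounts (n = n₀ + ν ξ):
  R: 584 − 1(532.6) = 51.39
  P: 0 + 1(532.6) = 532.6
  Q: 0 + 1(532.6) = 532.6
Total out = 51.39 + 532.6 + 532.6 = 1117 mol.

1120 mol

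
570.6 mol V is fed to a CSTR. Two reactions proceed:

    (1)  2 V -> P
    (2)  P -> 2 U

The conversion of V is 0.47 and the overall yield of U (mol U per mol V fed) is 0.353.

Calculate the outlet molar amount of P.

Conversion of V: V consumed = 2ξ₁ = 0.47 × 570.6 → ξ₁ = 134.1 mol.
Yield of U: 2ξ₂ / 570.6 = 0.353 → ξ₂ = 100.7 mol.
Outlet amounts (n = n₀ + Σ ν·ξ):
  V: 570.6 − 2(134.1) = 302.4
  P: 0 + 1(134.1) − 1(100.7) = 33.38
  U: 0 + 2(100.7) = 201.4

33.4 mol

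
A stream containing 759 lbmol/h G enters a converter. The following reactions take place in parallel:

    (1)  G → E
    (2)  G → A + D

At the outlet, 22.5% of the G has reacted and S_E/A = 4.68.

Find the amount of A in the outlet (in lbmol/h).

Conversion of G: G consumed = 0.225 × 759 = 170.8 lbmol/h = 1ξ₁ + 1ξ₂.
Selectivity: 1ξ₁ / (1ξ₂) = 4.68 → ξ₁ = 4.68 ξ₂.
Substitute: (1·4.68 + 1) ξ₂ = 170.8 → ξ₂ = 30.07 lbmol/h, ξ₁ = 140.7 lbmol/h.
Outlet amounts (n = n₀ + Σ ν·ξ):
  G: 759 − 1(140.7) − 1(30.07) = 588.2
  E: 0 + 1(140.7) = 140.7
  A: 0 + 1(30.07) = 30.07
  D: 0 + 1(30.07) = 30.07

30.1 lbmol/h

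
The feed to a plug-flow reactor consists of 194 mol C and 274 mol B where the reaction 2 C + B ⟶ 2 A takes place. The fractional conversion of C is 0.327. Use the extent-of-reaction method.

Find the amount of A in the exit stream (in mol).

C reacted = 0.327 × 194 = 63.44 mol; ν_C = −2, so ξ = 63.44/2 = 31.72 mol.
Outlet amounts (n = n₀ + ν ξ):
  C: 194 − 2(31.72) = 130.6
  B: 274 − 1(31.72) = 242.3
  A: 0 + 2(31.72) = 63.44

63.4 mol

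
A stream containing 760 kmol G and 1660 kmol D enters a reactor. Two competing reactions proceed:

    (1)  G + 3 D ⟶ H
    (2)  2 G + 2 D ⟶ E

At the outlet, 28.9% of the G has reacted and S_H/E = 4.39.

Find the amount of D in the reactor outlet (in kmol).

Conversion of G: G consumed = 0.289 × 760 = 219.6 kmol = 1ξ₁ + 2ξ₂.
Selectivity: 1ξ₁ / (1ξ₂) = 4.39 → ξ₁ = 4.39 ξ₂.
Substitute: (1·4.39 + 2) ξ₂ = 219.6 → ξ₂ = 34.37 kmol, ξ₁ = 150.9 kmol.
Outlet amounts (n = n₀ + Σ ν·ξ):
  G: 760 − 1(150.9) − 2(34.37) = 540.4
  D: 1660 − 3(150.9) − 2(34.37) = 1139
  H: 0 + 1(150.9) = 150.9
  E: 0 + 1(34.37) = 34.37

1140 kmol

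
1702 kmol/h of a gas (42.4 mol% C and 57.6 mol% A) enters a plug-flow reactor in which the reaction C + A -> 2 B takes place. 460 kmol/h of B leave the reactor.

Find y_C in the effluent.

0.289

For B: n = n₀ + 2ξ → 460 = 0 + 2ξ, giving ξ = 230 kmol/h.
Outlet amounts (n = n₀ + ν ξ):
  C: 721.6 − 1(230) = 491.6
  A: 980.4 − 1(230) = 750.4
  B: 0 + 2(230) = 460
Total out = 1702 kmol/h; y_C = 491.6 / 1702 = 0.2889.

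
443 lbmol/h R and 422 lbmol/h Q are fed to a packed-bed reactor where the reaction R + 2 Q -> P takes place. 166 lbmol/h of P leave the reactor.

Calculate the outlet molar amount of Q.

90 lbmol/h

For P: n = n₀ + 1ξ → 166 = 0 + 1ξ, giving ξ = 166 lbmol/h.
Outlet amounts (n = n₀ + ν ξ):
  R: 443 − 1(166) = 277
  Q: 422 − 2(166) = 90
  P: 0 + 1(166) = 166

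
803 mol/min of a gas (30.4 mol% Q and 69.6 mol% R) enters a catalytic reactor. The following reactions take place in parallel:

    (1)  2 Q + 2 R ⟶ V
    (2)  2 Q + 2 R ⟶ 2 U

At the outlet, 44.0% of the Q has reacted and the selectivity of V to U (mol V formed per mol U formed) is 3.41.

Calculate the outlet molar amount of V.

46.8 mol/min

Conversion of Q: Q consumed = 0.44 × 244.1 = 107.4 mol/min = 2ξ₁ + 2ξ₂.
Selectivity: 1ξ₁ / (2ξ₂) = 3.41 → ξ₁ = 6.82 ξ₂.
Substitute: (2·6.82 + 2) ξ₂ = 107.4 → ξ₂ = 6.868 mol/min, ξ₁ = 46.84 mol/min.
Outlet amounts (n = n₀ + Σ ν·ξ):
  Q: 244.1 − 2(46.84) − 2(6.868) = 136.7
  R: 558.9 − 2(46.84) − 2(6.868) = 451.5
  V: 0 + 1(46.84) = 46.84
  U: 0 + 2(6.868) = 13.74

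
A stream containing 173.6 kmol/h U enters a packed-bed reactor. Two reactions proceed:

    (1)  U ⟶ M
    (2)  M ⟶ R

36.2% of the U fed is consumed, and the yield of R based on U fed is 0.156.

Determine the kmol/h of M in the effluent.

Conversion of U: U consumed = 1ξ₁ = 0.362 × 173.6 → ξ₁ = 62.84 kmol/h.
Yield of R: 1ξ₂ / 173.6 = 0.156 → ξ₂ = 27.08 kmol/h.
Outlet amounts (n = n₀ + Σ ν·ξ):
  U: 173.6 − 1(62.84) = 110.8
  M: 0 + 1(62.84) − 1(27.08) = 35.76
  R: 0 + 1(27.08) = 27.08

35.8 kmol/h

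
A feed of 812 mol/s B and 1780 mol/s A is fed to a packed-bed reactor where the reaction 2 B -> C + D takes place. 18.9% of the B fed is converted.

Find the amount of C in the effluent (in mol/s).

76.7 mol/s

B reacted = 0.189 × 812 = 153.5 mol/s; ν_B = −2, so ξ = 153.5/2 = 76.73 mol/s.
Outlet amounts (n = n₀ + ν ξ):
  B: 812 − 2(76.73) = 658.5
  C: 0 + 1(76.73) = 76.73
  D: 0 + 1(76.73) = 76.73
  A: 1780 (inert)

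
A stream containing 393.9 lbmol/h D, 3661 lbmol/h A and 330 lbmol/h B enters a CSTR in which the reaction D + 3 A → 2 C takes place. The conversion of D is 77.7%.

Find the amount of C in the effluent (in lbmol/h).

D reacted = 0.777 × 393.9 = 306.1 lbmol/h; ν_D = −1, so ξ = 306.1/1 = 306.1 lbmol/h.
Outlet amounts (n = n₀ + ν ξ):
  D: 393.9 − 1(306.1) = 87.84
  A: 3661 − 3(306.1) = 2743
  C: 0 + 2(306.1) = 612.1
  B: 330 (inert)

612 lbmol/h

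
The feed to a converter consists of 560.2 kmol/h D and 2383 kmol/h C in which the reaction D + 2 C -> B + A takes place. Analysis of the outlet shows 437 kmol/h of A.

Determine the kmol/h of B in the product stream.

437 kmol/h

For A: n = n₀ + 1ξ → 437 = 0 + 1ξ, giving ξ = 437 kmol/h.
Outlet amounts (n = n₀ + ν ξ):
  D: 560.2 − 1(437) = 123.2
  C: 2383 − 2(437) = 1509
  B: 0 + 1(437) = 437
  A: 0 + 1(437) = 437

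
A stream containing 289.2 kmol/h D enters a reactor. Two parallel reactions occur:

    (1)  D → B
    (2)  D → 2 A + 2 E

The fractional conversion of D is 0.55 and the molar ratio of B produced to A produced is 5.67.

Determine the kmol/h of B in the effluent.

146 kmol/h

Conversion of D: D consumed = 0.55 × 289.2 = 159.1 kmol/h = 1ξ₁ + 1ξ₂.
Selectivity: 1ξ₁ / (2ξ₂) = 5.67 → ξ₁ = 11.34 ξ₂.
Substitute: (1·11.34 + 1) ξ₂ = 159.1 → ξ₂ = 12.89 kmol/h, ξ₁ = 146.2 kmol/h.
Outlet amounts (n = n₀ + Σ ν·ξ):
  D: 289.2 − 1(146.2) − 1(12.89) = 130.1
  B: 0 + 1(146.2) = 146.2
  A: 0 + 2(12.89) = 25.78
  E: 0 + 2(12.89) = 25.78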